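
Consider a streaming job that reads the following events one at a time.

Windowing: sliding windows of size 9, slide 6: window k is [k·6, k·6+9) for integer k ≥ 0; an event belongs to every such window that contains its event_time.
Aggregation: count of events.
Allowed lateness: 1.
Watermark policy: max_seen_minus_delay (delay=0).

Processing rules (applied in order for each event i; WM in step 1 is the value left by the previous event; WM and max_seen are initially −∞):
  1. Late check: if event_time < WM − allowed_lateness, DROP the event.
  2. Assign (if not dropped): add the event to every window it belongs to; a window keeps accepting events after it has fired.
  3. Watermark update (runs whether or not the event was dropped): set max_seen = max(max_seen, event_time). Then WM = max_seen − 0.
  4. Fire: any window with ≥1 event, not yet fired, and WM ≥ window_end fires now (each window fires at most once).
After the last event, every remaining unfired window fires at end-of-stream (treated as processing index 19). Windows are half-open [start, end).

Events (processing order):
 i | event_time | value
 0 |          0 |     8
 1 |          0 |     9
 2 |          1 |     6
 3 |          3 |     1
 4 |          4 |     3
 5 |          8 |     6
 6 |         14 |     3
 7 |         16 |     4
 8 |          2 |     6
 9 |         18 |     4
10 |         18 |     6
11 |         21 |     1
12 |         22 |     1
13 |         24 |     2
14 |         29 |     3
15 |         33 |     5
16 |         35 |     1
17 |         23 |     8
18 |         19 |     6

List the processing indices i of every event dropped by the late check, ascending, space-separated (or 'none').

i=0 t=0 v=8: → [0,9); WM=0
i=1 t=0 v=9: → [0,9); WM=0
i=2 t=1 v=6: → [0,9); WM=1
i=3 t=3 v=1: → [0,9); WM=3
i=4 t=4 v=3: → [0,9); WM=4
i=5 t=8 v=6: → [6,15),[0,9); WM=8
i=6 t=14 v=3: → [12,21),[6,15); WM=14; [0,9) fires=6
i=7 t=16 v=4: → [12,21); WM=16; [6,15) fires=2
i=8 t=2 v=6: DROP (t<16-1); WM=16
i=9 t=18 v=4: → [18,27),[12,21); WM=18
i=10 t=18 v=6: → [18,27),[12,21); WM=18
i=11 t=21 v=1: → [18,27); WM=21; [12,21) fires=4
i=12 t=22 v=1: → [18,27); WM=22
i=13 t=24 v=2: → [24,33),[18,27); WM=24
i=14 t=29 v=3: → [24,33); WM=29; [18,27) fires=5
i=15 t=33 v=5: → [30,39); WM=33; [24,33) fires=2
i=16 t=35 v=1: → [30,39); WM=35
i=17 t=23 v=8: DROP (t<35-1); WM=35
i=18 t=19 v=6: DROP (t<35-1); WM=35

8 17 18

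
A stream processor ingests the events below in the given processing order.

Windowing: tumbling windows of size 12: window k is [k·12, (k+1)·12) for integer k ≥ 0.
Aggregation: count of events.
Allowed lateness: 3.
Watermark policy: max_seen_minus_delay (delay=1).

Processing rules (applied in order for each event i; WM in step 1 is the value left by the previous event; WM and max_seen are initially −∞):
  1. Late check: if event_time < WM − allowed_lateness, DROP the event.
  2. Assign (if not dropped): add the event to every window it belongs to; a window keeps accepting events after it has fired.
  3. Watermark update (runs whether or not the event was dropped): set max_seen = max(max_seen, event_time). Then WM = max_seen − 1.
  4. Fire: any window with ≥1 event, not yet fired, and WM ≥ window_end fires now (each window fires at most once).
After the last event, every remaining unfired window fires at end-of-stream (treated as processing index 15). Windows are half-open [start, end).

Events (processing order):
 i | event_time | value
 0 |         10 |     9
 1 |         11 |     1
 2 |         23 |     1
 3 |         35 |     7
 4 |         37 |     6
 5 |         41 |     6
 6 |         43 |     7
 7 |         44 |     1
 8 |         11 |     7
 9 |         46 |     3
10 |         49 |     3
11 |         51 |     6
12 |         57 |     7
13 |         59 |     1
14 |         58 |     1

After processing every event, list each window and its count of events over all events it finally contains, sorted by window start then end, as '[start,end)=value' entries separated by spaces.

[0,12)=2 [12,24)=1 [24,36)=1 [36,48)=5 [48,60)=5

i=0 t=10 v=9: → [0,12); WM=9
i=1 t=11 v=1: → [0,12); WM=10
i=2 t=23 v=1: → [12,24); WM=22; [0,12) fires=2
i=3 t=35 v=7: → [24,36); WM=34; [12,24) fires=1
i=4 t=37 v=6: → [36,48); WM=36; [24,36) fires=1
i=5 t=41 v=6: → [36,48); WM=40
i=6 t=43 v=7: → [36,48); WM=42
i=7 t=44 v=1: → [36,48); WM=43
i=8 t=11 v=7: DROP (t<43-3); WM=43
i=9 t=46 v=3: → [36,48); WM=45
i=10 t=49 v=3: → [48,60); WM=48; [36,48) fires=5
i=11 t=51 v=6: → [48,60); WM=50
i=12 t=57 v=7: → [48,60); WM=56
i=13 t=59 v=1: → [48,60); WM=58
i=14 t=58 v=1: → [48,60); WM=58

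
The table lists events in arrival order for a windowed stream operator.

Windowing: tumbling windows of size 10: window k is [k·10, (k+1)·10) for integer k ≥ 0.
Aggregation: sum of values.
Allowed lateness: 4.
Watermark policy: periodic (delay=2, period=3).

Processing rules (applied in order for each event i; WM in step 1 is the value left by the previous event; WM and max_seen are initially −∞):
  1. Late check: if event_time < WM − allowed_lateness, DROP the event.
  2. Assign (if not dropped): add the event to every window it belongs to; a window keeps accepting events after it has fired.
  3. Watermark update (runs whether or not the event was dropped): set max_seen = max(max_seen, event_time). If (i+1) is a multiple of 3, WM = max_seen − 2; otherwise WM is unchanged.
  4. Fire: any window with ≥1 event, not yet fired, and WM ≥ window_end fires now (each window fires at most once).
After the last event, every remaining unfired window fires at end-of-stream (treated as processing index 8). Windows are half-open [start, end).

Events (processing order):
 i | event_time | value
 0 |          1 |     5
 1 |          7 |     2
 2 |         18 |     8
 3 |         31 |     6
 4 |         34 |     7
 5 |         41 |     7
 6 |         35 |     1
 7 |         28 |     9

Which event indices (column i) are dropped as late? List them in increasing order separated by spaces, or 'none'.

i=0 t=1 v=5: → [0,10); WM=−∞
i=1 t=7 v=2: → [0,10); WM=−∞
i=2 t=18 v=8: → [10,20); WM=16; [0,10) fires=7
i=3 t=31 v=6: → [30,40); WM=16
i=4 t=34 v=7: → [30,40); WM=16
i=5 t=41 v=7: → [40,50); WM=39; [10,20) fires=8
i=6 t=35 v=1: → [30,40); WM=39
i=7 t=28 v=9: DROP (t<39-4); WM=39

7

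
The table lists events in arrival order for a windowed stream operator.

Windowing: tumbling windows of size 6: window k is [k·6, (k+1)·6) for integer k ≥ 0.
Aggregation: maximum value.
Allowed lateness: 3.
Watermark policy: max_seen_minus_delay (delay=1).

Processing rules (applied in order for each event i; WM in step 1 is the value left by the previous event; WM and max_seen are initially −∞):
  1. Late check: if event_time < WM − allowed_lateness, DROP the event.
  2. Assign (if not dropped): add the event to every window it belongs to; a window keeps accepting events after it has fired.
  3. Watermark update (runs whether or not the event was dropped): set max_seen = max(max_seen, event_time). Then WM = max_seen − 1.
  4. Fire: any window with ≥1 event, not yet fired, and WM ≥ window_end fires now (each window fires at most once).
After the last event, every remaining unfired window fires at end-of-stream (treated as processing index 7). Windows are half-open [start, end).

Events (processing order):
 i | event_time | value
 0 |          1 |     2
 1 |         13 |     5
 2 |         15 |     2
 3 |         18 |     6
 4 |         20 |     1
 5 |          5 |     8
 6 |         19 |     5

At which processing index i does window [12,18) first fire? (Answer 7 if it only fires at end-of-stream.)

i=0 t=1 v=2: → [0,6); WM=0
i=1 t=13 v=5: → [12,18); WM=12; [0,6) fires=2
i=2 t=15 v=2: → [12,18); WM=14
i=3 t=18 v=6: → [18,24); WM=17
i=4 t=20 v=1: → [18,24); WM=19; [12,18) fires=5
i=5 t=5 v=8: DROP (t<19-3); WM=19
i=6 t=19 v=5: → [18,24); WM=19

4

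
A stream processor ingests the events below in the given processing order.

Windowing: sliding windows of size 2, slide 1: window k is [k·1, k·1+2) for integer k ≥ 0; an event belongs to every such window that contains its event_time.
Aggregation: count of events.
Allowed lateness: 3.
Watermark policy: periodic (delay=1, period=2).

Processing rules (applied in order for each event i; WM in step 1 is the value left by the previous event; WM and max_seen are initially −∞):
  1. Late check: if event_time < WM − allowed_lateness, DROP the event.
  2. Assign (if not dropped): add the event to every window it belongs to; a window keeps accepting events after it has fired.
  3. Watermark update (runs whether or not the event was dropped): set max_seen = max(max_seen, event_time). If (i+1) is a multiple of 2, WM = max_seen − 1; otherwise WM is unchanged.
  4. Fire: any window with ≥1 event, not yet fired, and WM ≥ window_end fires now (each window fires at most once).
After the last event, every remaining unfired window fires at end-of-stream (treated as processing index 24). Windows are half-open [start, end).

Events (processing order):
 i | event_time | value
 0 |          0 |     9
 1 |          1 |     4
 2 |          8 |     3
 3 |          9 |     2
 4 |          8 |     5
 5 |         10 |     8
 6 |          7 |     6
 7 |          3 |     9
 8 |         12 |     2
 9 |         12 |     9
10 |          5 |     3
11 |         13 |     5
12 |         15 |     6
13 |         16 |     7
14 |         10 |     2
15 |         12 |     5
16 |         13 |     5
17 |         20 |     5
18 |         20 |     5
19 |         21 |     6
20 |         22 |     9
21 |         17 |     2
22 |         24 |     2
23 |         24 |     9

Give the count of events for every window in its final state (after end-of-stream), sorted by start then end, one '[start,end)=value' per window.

[0,2)=2 [1,3)=1 [6,8)=1 [7,9)=3 [8,10)=3 [9,11)=2 [10,12)=1 [11,13)=3 [12,14)=5 [13,15)=2 [14,16)=1 [15,17)=2 [16,18)=2 [17,19)=1 [19,21)=2 [20,22)=3 [21,23)=2 [22,24)=1 [23,25)=2 [24,26)=2

i=0 t=0 v=9: → [0,2); WM=−∞
i=1 t=1 v=4: → [1,3),[0,2); WM=0
i=2 t=8 v=3: → [8,10),[7,9); WM=0
i=3 t=9 v=2: → [9,11),[8,10); WM=8; [0,2) fires=2 [1,3) fires=1
i=4 t=8 v=5: → [8,10),[7,9); WM=8
i=5 t=10 v=8: → [10,12),[9,11); WM=9; [7,9) fires=2
i=6 t=7 v=6: → [7,9),[6,8); WM=9; [6,8) fires=1
i=7 t=3 v=9: DROP (t<9-3); WM=9
i=8 t=12 v=2: → [12,14),[11,13); WM=9
i=9 t=12 v=9: → [12,14),[11,13); WM=11; [8,10) fires=3 [9,11) fires=2
i=10 t=5 v=3: DROP (t<11-3); WM=11
i=11 t=13 v=5: → [13,15),[12,14); WM=12; [10,12) fires=1
i=12 t=15 v=6: → [15,17),[14,16); WM=12
i=13 t=16 v=7: → [16,18),[15,17); WM=15; [11,13) fires=2 [12,14) fires=3 [13,15) fires=1
i=14 t=10 v=2: DROP (t<15-3); WM=15
i=15 t=12 v=5: → [12,14),[11,13); WM=15
i=16 t=13 v=5: → [13,15),[12,14); WM=15
i=17 t=20 v=5: → [20,22),[19,21); WM=19; [14,16) fires=1 [15,17) fires=2 [16,18) fires=1
i=18 t=20 v=5: → [20,22),[19,21); WM=19
i=19 t=21 v=6: → [21,23),[20,22); WM=20
i=20 t=22 v=9: → [22,24),[21,23); WM=20
i=21 t=17 v=2: → [17,19),[16,18); WM=21; [17,19) fires=1 [19,21) fires=2
i=22 t=24 v=2: → [24,26),[23,25); WM=21
i=23 t=24 v=9: → [24,26),[23,25); WM=23; [20,22) fires=3 [21,23) fires=2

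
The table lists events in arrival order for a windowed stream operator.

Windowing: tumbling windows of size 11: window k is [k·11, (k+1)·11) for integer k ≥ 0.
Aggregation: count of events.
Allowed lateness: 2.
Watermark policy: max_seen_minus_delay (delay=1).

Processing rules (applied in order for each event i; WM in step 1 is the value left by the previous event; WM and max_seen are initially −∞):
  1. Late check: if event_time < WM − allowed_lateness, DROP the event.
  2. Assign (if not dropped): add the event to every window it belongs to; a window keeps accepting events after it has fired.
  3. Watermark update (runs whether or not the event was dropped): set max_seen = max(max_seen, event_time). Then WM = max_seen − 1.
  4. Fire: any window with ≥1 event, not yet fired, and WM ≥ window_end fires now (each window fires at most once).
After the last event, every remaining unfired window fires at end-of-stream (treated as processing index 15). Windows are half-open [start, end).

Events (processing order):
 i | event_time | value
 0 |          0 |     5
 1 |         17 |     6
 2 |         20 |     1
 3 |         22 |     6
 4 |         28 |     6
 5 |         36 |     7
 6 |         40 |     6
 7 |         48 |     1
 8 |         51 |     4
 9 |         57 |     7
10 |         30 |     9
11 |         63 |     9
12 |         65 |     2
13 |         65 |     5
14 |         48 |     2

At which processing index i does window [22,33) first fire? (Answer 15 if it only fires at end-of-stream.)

5

i=0 t=0 v=5: → [0,11); WM=-1
i=1 t=17 v=6: → [11,22); WM=16; [0,11) fires=1
i=2 t=20 v=1: → [11,22); WM=19
i=3 t=22 v=6: → [22,33); WM=21
i=4 t=28 v=6: → [22,33); WM=27; [11,22) fires=2
i=5 t=36 v=7: → [33,44); WM=35; [22,33) fires=2
i=6 t=40 v=6: → [33,44); WM=39
i=7 t=48 v=1: → [44,55); WM=47; [33,44) fires=2
i=8 t=51 v=4: → [44,55); WM=50
i=9 t=57 v=7: → [55,66); WM=56; [44,55) fires=2
i=10 t=30 v=9: DROP (t<56-2); WM=56
i=11 t=63 v=9: → [55,66); WM=62
i=12 t=65 v=2: → [55,66); WM=64
i=13 t=65 v=5: → [55,66); WM=64
i=14 t=48 v=2: DROP (t<64-2); WM=64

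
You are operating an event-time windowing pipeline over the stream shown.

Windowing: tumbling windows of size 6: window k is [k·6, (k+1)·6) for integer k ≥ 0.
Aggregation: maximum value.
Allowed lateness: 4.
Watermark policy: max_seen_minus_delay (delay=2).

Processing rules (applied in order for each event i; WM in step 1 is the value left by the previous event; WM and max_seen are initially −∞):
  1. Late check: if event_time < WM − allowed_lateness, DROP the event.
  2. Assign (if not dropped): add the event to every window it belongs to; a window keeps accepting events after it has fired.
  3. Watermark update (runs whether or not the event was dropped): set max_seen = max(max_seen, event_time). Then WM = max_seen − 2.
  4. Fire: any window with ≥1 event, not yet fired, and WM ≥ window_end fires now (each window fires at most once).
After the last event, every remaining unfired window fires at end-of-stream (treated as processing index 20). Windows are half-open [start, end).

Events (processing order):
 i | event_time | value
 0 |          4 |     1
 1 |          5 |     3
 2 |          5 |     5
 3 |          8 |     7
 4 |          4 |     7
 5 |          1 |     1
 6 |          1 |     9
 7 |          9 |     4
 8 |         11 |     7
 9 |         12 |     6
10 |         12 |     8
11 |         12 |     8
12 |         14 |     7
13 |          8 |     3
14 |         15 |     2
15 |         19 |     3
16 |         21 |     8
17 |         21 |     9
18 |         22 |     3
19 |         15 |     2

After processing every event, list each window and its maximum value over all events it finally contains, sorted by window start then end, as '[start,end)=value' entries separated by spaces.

[0,6)=7 [6,12)=7 [12,18)=8 [18,24)=9

i=0 t=4 v=1: → [0,6); WM=2
i=1 t=5 v=3: → [0,6); WM=3
i=2 t=5 v=5: → [0,6); WM=3
i=3 t=8 v=7: → [6,12); WM=6; [0,6) fires=5
i=4 t=4 v=7: → [0,6); WM=6
i=5 t=1 v=1: DROP (t<6-4); WM=6
i=6 t=1 v=9: DROP (t<6-4); WM=6
i=7 t=9 v=4: → [6,12); WM=7
i=8 t=11 v=7: → [6,12); WM=9
i=9 t=12 v=6: → [12,18); WM=10
i=10 t=12 v=8: → [12,18); WM=10
i=11 t=12 v=8: → [12,18); WM=10
i=12 t=14 v=7: → [12,18); WM=12; [6,12) fires=7
i=13 t=8 v=3: → [6,12); WM=12
i=14 t=15 v=2: → [12,18); WM=13
i=15 t=19 v=3: → [18,24); WM=17
i=16 t=21 v=8: → [18,24); WM=19; [12,18) fires=8
i=17 t=21 v=9: → [18,24); WM=19
i=18 t=22 v=3: → [18,24); WM=20
i=19 t=15 v=2: DROP (t<20-4); WM=20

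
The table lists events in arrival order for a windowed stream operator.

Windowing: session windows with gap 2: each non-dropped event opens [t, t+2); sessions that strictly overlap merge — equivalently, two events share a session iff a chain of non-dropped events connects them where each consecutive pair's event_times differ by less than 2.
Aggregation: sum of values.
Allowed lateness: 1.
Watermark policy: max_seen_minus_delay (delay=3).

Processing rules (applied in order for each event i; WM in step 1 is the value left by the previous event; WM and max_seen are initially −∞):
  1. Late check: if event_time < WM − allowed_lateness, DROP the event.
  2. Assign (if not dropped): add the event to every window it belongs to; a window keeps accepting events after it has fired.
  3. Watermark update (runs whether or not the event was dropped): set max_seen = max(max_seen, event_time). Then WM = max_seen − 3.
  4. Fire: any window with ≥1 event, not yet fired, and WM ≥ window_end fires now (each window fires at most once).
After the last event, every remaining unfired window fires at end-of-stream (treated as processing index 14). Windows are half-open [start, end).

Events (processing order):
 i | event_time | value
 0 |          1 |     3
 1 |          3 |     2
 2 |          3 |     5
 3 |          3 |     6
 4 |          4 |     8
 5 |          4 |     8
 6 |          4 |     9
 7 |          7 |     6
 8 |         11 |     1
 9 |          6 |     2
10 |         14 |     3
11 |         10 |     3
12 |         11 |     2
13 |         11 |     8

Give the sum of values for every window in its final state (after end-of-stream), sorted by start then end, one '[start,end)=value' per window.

[1,3)=3 [3,6)=38 [7,9)=6 [10,13)=14 [14,16)=3

i=0 t=1 v=3: → [1,3); WM=-2
i=1 t=3 v=2: → [3,5); WM=0
i=2 t=3 v=5: → [3,5); WM=0
i=3 t=3 v=6: → [3,5); WM=0
i=4 t=4 v=8: → [3,6); WM=1
i=5 t=4 v=8: → [3,6); WM=1
i=6 t=4 v=9: → [3,6); WM=1
i=7 t=7 v=6: → [7,9); WM=4
i=8 t=11 v=1: → [11,13); WM=8
i=9 t=6 v=2: DROP (t<8-1); WM=8
i=10 t=14 v=3: → [14,16); WM=11
i=11 t=10 v=3: → [10,13); WM=11
i=12 t=11 v=2: → [10,13); WM=11
i=13 t=11 v=8: → [10,13); WM=11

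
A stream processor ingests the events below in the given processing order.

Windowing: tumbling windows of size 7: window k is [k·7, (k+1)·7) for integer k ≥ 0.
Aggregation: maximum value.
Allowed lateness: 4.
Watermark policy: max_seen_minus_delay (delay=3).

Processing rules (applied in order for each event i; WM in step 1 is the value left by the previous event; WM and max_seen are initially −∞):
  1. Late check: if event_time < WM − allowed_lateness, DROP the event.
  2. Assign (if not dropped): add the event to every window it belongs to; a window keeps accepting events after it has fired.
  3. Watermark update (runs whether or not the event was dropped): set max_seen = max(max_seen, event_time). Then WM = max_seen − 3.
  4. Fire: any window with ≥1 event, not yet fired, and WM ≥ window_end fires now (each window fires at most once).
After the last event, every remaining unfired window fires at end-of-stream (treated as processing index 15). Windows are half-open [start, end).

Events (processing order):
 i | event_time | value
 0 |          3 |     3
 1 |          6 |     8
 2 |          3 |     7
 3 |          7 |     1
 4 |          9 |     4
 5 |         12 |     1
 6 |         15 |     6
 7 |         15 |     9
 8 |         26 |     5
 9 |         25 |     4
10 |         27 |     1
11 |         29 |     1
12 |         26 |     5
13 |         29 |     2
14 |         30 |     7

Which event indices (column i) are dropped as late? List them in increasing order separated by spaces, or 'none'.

i=0 t=3 v=3: → [0,7); WM=0
i=1 t=6 v=8: → [0,7); WM=3
i=2 t=3 v=7: → [0,7); WM=3
i=3 t=7 v=1: → [7,14); WM=4
i=4 t=9 v=4: → [7,14); WM=6
i=5 t=12 v=1: → [7,14); WM=9; [0,7) fires=8
i=6 t=15 v=6: → [14,21); WM=12
i=7 t=15 v=9: → [14,21); WM=12
i=8 t=26 v=5: → [21,28); WM=23; [7,14) fires=4 [14,21) fires=9
i=9 t=25 v=4: → [21,28); WM=23
i=10 t=27 v=1: → [21,28); WM=24
i=11 t=29 v=1: → [28,35); WM=26
i=12 t=26 v=5: → [21,28); WM=26
i=13 t=29 v=2: → [28,35); WM=26
i=14 t=30 v=7: → [28,35); WM=27

none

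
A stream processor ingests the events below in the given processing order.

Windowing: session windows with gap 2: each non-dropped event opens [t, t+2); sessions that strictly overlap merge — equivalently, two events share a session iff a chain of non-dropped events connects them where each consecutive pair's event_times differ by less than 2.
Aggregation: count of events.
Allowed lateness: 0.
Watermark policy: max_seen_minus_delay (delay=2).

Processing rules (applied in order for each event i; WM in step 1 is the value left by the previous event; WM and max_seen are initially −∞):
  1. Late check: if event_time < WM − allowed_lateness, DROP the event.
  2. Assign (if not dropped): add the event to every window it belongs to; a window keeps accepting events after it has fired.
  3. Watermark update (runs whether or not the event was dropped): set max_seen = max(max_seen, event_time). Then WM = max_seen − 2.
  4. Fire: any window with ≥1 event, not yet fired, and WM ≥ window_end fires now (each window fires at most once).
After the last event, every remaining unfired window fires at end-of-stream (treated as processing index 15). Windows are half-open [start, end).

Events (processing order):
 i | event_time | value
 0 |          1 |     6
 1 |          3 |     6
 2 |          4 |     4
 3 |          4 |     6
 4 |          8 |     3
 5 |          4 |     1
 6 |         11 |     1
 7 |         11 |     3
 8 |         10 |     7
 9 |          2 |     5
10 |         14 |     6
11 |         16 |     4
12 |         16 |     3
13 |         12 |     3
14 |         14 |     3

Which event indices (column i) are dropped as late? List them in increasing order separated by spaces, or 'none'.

i=0 t=1 v=6: → [1,3); WM=-1
i=1 t=3 v=6: → [3,5); WM=1
i=2 t=4 v=4: → [3,6); WM=2
i=3 t=4 v=6: → [3,6); WM=2
i=4 t=8 v=3: → [8,10); WM=6
i=5 t=4 v=1: DROP (t<6-0); WM=6
i=6 t=11 v=1: → [11,13); WM=9
i=7 t=11 v=3: → [11,13); WM=9
i=8 t=10 v=7: → [10,13); WM=9
i=9 t=2 v=5: DROP (t<9-0); WM=9
i=10 t=14 v=6: → [14,16); WM=12
i=11 t=16 v=4: → [16,18); WM=14
i=12 t=16 v=3: → [16,18); WM=14
i=13 t=12 v=3: DROP (t<14-0); WM=14
i=14 t=14 v=3: → [14,16); WM=14

5 9 13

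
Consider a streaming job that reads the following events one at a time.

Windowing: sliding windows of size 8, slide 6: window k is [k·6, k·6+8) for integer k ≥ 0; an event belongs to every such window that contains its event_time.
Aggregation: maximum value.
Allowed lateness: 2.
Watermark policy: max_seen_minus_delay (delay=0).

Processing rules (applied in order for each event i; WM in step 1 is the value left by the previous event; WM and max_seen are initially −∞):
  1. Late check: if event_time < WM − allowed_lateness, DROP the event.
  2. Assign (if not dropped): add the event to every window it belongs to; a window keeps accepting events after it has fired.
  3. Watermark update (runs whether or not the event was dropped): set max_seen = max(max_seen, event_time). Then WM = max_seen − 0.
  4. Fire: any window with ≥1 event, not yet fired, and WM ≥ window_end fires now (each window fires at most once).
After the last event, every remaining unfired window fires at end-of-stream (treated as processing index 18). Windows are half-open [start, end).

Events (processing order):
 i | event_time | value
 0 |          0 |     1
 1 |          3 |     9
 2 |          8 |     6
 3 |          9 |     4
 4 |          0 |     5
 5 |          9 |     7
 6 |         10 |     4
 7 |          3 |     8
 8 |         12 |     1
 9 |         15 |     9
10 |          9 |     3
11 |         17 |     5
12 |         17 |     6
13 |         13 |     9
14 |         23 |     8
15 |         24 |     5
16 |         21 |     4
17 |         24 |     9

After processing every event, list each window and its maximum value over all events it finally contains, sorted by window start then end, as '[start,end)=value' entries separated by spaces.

[0,8)=9 [6,14)=7 [12,20)=9 [18,26)=9 [24,32)=9

i=0 t=0 v=1: → [0,8); WM=0
i=1 t=3 v=9: → [0,8); WM=3
i=2 t=8 v=6: → [6,14); WM=8; [0,8) fires=9
i=3 t=9 v=4: → [6,14); WM=9
i=4 t=0 v=5: DROP (t<9-2); WM=9
i=5 t=9 v=7: → [6,14); WM=9
i=6 t=10 v=4: → [6,14); WM=10
i=7 t=3 v=8: DROP (t<10-2); WM=10
i=8 t=12 v=1: → [12,20),[6,14); WM=12
i=9 t=15 v=9: → [12,20); WM=15; [6,14) fires=7
i=10 t=9 v=3: DROP (t<15-2); WM=15
i=11 t=17 v=5: → [12,20); WM=17
i=12 t=17 v=6: → [12,20); WM=17
i=13 t=13 v=9: DROP (t<17-2); WM=17
i=14 t=23 v=8: → [18,26); WM=23; [12,20) fires=9
i=15 t=24 v=5: → [24,32),[18,26); WM=24
i=16 t=21 v=4: DROP (t<24-2); WM=24
i=17 t=24 v=9: → [24,32),[18,26); WM=24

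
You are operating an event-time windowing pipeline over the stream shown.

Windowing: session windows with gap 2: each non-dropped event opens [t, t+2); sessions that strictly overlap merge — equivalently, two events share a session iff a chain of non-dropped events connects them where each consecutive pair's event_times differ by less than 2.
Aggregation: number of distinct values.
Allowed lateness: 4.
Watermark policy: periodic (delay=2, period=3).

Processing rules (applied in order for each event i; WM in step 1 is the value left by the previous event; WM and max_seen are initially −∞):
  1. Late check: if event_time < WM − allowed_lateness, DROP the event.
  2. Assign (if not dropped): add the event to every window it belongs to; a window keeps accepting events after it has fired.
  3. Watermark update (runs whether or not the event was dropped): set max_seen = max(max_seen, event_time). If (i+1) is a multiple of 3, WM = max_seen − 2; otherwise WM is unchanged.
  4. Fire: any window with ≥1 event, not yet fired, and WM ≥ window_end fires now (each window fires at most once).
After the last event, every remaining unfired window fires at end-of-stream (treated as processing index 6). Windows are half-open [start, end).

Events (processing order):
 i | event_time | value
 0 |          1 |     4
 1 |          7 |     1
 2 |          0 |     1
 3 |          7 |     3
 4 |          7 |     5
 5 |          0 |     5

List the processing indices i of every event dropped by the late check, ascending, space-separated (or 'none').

5

i=0 t=1 v=4: → [1,3); WM=−∞
i=1 t=7 v=1: → [7,9); WM=−∞
i=2 t=0 v=1: → [0,3); WM=5
i=3 t=7 v=3: → [7,9); WM=5
i=4 t=7 v=5: → [7,9); WM=5
i=5 t=0 v=5: DROP (t<5-4); WM=5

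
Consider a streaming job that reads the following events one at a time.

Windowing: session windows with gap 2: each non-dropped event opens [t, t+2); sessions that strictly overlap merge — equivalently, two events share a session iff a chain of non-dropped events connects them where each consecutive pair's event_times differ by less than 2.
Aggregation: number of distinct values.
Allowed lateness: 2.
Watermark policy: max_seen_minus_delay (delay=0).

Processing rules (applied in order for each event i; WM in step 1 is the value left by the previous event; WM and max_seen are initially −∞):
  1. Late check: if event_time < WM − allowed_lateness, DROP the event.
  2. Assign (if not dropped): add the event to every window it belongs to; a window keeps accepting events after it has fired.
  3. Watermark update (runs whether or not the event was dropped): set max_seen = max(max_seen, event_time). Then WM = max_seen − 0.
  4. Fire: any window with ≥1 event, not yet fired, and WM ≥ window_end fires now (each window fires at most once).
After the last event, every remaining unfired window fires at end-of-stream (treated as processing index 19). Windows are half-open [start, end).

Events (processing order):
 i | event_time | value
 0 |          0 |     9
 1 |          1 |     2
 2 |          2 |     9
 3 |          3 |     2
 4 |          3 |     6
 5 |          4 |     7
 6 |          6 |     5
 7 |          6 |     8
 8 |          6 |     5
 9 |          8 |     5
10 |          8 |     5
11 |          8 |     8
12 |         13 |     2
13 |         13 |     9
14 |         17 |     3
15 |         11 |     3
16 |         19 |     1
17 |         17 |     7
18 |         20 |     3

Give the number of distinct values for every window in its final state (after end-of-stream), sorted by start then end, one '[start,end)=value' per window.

i=0 t=0 v=9: → [0,2); WM=0
i=1 t=1 v=2: → [0,3); WM=1
i=2 t=2 v=9: → [0,4); WM=2
i=3 t=3 v=2: → [0,5); WM=3
i=4 t=3 v=6: → [0,5); WM=3
i=5 t=4 v=7: → [0,6); WM=4
i=6 t=6 v=5: → [6,8); WM=6
i=7 t=6 v=8: → [6,8); WM=6
i=8 t=6 v=5: → [6,8); WM=6
i=9 t=8 v=5: → [8,10); WM=8
i=10 t=8 v=5: → [8,10); WM=8
i=11 t=8 v=8: → [8,10); WM=8
i=12 t=13 v=2: → [13,15); WM=13
i=13 t=13 v=9: → [13,15); WM=13
i=14 t=17 v=3: → [17,19); WM=17
i=15 t=11 v=3: DROP (t<17-2); WM=17
i=16 t=19 v=1: → [19,21); WM=19
i=17 t=17 v=7: → [17,19); WM=19
i=18 t=20 v=3: → [19,22); WM=20

[0,6)=4 [6,8)=2 [8,10)=2 [13,15)=2 [17,19)=2 [19,22)=2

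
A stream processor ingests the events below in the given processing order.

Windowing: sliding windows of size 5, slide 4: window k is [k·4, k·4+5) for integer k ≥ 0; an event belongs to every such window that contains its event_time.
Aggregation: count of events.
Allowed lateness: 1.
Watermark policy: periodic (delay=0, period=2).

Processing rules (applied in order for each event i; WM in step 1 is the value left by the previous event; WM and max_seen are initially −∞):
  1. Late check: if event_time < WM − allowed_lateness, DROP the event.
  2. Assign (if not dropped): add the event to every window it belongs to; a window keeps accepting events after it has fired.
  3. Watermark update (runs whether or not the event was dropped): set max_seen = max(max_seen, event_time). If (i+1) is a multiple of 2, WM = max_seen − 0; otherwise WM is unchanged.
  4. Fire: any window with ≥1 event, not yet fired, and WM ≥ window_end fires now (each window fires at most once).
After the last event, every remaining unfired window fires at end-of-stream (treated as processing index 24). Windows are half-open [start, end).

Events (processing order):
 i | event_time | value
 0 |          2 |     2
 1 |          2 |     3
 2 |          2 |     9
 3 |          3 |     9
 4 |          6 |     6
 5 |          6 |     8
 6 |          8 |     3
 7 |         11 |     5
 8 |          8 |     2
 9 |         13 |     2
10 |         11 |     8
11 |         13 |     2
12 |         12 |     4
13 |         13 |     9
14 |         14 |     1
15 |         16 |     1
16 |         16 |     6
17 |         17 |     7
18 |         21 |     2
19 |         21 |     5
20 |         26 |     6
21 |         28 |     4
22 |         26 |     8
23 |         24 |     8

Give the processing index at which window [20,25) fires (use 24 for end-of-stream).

i=0 t=2 v=2: → [0,5); WM=−∞
i=1 t=2 v=3: → [0,5); WM=2
i=2 t=2 v=9: → [0,5); WM=2
i=3 t=3 v=9: → [0,5); WM=3
i=4 t=6 v=6: → [4,9); WM=3
i=5 t=6 v=8: → [4,9); WM=6; [0,5) fires=4
i=6 t=8 v=3: → [8,13),[4,9); WM=6
i=7 t=11 v=5: → [8,13); WM=11; [4,9) fires=3
i=8 t=8 v=2: DROP (t<11-1); WM=11
i=9 t=13 v=2: → [12,17); WM=13; [8,13) fires=2
i=10 t=11 v=8: DROP (t<13-1); WM=13
i=11 t=13 v=2: → [12,17); WM=13
i=12 t=12 v=4: → [12,17),[8,13); WM=13
i=13 t=13 v=9: → [12,17); WM=13
i=14 t=14 v=1: → [12,17); WM=13
i=15 t=16 v=1: → [16,21),[12,17); WM=16
i=16 t=16 v=6: → [16,21),[12,17); WM=16
i=17 t=17 v=7: → [16,21); WM=17; [12,17) fires=7
i=18 t=21 v=2: → [20,25); WM=17
i=19 t=21 v=5: → [20,25); WM=21; [16,21) fires=3
i=20 t=26 v=6: → [24,29); WM=21
i=21 t=28 v=4: → [28,33),[24,29); WM=28; [20,25) fires=2
i=22 t=26 v=8: DROP (t<28-1); WM=28
i=23 t=24 v=8: DROP (t<28-1); WM=28

21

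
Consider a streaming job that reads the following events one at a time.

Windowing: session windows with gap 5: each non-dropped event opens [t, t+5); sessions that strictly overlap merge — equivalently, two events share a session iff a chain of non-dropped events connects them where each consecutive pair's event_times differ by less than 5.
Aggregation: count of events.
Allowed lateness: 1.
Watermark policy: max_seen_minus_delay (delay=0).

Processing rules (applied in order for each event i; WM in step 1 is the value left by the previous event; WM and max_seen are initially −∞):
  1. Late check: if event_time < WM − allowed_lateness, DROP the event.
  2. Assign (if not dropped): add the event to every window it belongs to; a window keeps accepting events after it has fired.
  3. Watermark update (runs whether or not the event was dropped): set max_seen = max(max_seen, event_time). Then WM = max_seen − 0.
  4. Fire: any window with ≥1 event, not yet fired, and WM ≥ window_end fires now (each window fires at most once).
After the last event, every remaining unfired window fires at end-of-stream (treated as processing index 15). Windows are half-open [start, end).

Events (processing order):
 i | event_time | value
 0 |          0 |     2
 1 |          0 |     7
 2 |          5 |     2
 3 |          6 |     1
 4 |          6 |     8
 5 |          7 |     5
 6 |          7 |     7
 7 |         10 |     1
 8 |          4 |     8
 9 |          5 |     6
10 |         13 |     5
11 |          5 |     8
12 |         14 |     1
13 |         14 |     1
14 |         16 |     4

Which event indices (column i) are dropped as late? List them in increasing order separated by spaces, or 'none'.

i=0 t=0 v=2: → [0,5); WM=0
i=1 t=0 v=7: → [0,5); WM=0
i=2 t=5 v=2: → [5,10); WM=5
i=3 t=6 v=1: → [5,11); WM=6
i=4 t=6 v=8: → [5,11); WM=6
i=5 t=7 v=5: → [5,12); WM=7
i=6 t=7 v=7: → [5,12); WM=7
i=7 t=10 v=1: → [5,15); WM=10
i=8 t=4 v=8: DROP (t<10-1); WM=10
i=9 t=5 v=6: DROP (t<10-1); WM=10
i=10 t=13 v=5: → [5,18); WM=13
i=11 t=5 v=8: DROP (t<13-1); WM=13
i=12 t=14 v=1: → [5,19); WM=14
i=13 t=14 v=1: → [5,19); WM=14
i=14 t=16 v=4: → [5,21); WM=16

8 9 11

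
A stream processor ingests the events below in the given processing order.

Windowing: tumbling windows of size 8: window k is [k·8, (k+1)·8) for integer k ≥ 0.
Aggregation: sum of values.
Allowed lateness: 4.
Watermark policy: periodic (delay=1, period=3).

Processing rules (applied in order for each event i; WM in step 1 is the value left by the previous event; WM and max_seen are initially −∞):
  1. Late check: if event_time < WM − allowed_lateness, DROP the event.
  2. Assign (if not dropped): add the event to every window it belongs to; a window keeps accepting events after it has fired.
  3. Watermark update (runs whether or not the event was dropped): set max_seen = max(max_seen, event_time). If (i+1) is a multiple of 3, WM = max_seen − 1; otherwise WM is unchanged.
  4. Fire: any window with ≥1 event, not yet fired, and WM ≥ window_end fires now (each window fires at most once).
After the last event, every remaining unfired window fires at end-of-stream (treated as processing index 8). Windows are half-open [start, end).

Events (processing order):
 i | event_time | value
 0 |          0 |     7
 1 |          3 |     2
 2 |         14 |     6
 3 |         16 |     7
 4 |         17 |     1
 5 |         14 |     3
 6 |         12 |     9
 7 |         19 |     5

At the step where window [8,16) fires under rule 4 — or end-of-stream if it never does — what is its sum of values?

i=0 t=0 v=7: → [0,8); WM=−∞
i=1 t=3 v=2: → [0,8); WM=−∞
i=2 t=14 v=6: → [8,16); WM=13; [0,8) fires=9
i=3 t=16 v=7: → [16,24); WM=13
i=4 t=17 v=1: → [16,24); WM=13
i=5 t=14 v=3: → [8,16); WM=16; [8,16) fires=9
i=6 t=12 v=9: → [8,16); WM=16
i=7 t=19 v=5: → [16,24); WM=16

9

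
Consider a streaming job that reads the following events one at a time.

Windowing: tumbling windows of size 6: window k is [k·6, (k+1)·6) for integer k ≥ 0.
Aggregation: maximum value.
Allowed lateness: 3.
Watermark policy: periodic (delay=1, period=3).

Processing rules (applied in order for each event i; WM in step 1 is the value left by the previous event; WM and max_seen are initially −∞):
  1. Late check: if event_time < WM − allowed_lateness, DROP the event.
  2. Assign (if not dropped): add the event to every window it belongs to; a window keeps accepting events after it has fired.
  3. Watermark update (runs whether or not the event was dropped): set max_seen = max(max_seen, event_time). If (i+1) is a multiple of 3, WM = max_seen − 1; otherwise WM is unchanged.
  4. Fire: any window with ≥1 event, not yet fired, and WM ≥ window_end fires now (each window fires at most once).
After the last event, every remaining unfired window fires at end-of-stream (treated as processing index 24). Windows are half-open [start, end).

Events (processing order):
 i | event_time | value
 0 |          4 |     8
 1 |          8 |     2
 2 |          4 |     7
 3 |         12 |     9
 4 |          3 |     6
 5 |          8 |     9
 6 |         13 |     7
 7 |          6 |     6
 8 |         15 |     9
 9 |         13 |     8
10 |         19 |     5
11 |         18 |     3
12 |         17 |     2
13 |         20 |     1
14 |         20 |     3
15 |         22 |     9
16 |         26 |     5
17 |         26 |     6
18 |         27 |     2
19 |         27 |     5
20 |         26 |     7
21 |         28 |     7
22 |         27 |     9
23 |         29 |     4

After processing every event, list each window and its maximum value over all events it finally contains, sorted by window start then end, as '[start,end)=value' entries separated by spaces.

[0,6)=8 [6,12)=9 [12,18)=9 [18,24)=9 [24,30)=9

i=0 t=4 v=8: → [0,6); WM=−∞
i=1 t=8 v=2: → [6,12); WM=−∞
i=2 t=4 v=7: → [0,6); WM=7; [0,6) fires=8
i=3 t=12 v=9: → [12,18); WM=7
i=4 t=3 v=6: DROP (t<7-3); WM=7
i=5 t=8 v=9: → [6,12); WM=11
i=6 t=13 v=7: → [12,18); WM=11
i=7 t=6 v=6: DROP (t<11-3); WM=11
i=8 t=15 v=9: → [12,18); WM=14; [6,12) fires=9
i=9 t=13 v=8: → [12,18); WM=14
i=10 t=19 v=5: → [18,24); WM=14
i=11 t=18 v=3: → [18,24); WM=18; [12,18) fires=9
i=12 t=17 v=2: → [12,18); WM=18
i=13 t=20 v=1: → [18,24); WM=18
i=14 t=20 v=3: → [18,24); WM=19
i=15 t=22 v=9: → [18,24); WM=19
i=16 t=26 v=5: → [24,30); WM=19
i=17 t=26 v=6: → [24,30); WM=25; [18,24) fires=9
i=18 t=27 v=2: → [24,30); WM=25
i=19 t=27 v=5: → [24,30); WM=25
i=20 t=26 v=7: → [24,30); WM=26
i=21 t=28 v=7: → [24,30); WM=26
i=22 t=27 v=9: → [24,30); WM=26
i=23 t=29 v=4: → [24,30); WM=28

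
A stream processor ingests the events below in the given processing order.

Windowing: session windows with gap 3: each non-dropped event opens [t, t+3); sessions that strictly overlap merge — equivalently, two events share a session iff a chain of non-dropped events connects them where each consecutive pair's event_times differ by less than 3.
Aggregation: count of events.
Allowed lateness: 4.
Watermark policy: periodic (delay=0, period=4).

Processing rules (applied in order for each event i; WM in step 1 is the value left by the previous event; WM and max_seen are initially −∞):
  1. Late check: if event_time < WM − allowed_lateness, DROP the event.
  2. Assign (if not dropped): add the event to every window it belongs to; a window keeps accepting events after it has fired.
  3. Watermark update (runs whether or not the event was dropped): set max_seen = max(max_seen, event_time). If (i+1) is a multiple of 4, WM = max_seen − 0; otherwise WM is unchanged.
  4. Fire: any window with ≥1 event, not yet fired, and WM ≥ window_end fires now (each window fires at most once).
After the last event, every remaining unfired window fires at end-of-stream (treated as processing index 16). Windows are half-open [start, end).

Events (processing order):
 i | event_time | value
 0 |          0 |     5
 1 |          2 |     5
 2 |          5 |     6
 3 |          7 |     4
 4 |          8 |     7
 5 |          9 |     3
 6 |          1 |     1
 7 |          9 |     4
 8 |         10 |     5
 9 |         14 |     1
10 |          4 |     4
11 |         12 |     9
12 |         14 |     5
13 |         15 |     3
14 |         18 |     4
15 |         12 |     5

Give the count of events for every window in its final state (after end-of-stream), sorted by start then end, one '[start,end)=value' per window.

i=0 t=0 v=5: → [0,3); WM=−∞
i=1 t=2 v=5: → [0,5); WM=−∞
i=2 t=5 v=6: → [5,8); WM=−∞
i=3 t=7 v=4: → [5,10); WM=7
i=4 t=8 v=7: → [5,11); WM=7
i=5 t=9 v=3: → [5,12); WM=7
i=6 t=1 v=1: DROP (t<7-4); WM=7
i=7 t=9 v=4: → [5,12); WM=9
i=8 t=10 v=5: → [5,13); WM=9
i=9 t=14 v=1: → [14,17); WM=9
i=10 t=4 v=4: DROP (t<9-4); WM=9
i=11 t=12 v=9: → [5,17); WM=14
i=12 t=14 v=5: → [5,17); WM=14
i=13 t=15 v=3: → [5,18); WM=14
i=14 t=18 v=4: → [18,21); WM=14
i=15 t=12 v=5: → [5,18); WM=18

[0,5)=2 [5,18)=11 [18,21)=1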